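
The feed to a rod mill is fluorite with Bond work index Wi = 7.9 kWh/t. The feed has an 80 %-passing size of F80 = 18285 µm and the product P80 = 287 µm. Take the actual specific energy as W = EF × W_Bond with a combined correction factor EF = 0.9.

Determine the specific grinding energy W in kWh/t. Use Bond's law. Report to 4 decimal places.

W = 10 Wi (1/√P80 − 1/√F80)  [Bond]
1/√287 = 0.059028;  1/√18285 = 0.007395
W = 10·7.9·(0.059028 − 0.007395) = 4.0790 kWh/t
W_actual = 0.9 × 4.0790 = 3.6711 kWh/t

W = 3.6711 kWh/t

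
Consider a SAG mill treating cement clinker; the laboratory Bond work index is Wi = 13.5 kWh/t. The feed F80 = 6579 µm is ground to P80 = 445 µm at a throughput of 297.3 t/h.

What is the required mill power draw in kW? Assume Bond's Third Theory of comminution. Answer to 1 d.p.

W = 10 Wi / √P80 − 10 Wi / √F80
W = 10·13.5·(1/√445 − 1/√6579) = 10·13.5·(0.035076) = 4.7352 kWh/t
Mill draw = 4.7352 × 297.3 = 1407.8 kW

P = 1407.8 kW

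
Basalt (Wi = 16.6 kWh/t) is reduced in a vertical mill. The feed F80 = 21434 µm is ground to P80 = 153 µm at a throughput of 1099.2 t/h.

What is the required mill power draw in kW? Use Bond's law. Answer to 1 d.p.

W = 10 Wi / √P80 − 10 Wi / √F80
W = 10·16.6·(1/√153 − 1/√21434) = 10·16.6·(0.074015) = 12.2865 kWh/t
Power = W × throughput = 12.2865 kWh/t × 1099.2 t/h = 13505.3 kW

P = 13505.3 kW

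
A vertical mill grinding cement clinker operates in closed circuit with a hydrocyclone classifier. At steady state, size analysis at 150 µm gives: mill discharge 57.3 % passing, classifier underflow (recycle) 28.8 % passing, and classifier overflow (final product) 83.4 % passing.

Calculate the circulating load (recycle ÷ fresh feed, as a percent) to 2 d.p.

CL = 91.58 %

Classifier node, passing 150 µm:
d + r·d = r·u + o → r(d−u) = o−d
r = (83.4 − 57.3)/(57.3 − 28.8) = 26.1/28.5 = 0.9158
CL = 100·r = 91.58 %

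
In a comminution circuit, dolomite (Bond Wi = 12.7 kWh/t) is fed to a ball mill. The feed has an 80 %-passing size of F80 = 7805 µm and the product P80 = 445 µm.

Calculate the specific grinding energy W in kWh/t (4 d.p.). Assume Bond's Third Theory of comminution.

W_Bond = 10·Wi·(1/√P₈₀ − 1/√F₈₀)
1/√445 = 0.047405;  1/√7805 = 0.011319
W = 10·12.7·(0.047405 − 0.011319) = 4.5828 kWh/t

W = 4.5828 kWh/t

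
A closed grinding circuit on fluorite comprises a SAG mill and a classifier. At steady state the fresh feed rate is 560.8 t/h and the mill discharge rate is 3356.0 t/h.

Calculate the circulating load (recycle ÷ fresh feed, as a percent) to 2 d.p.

Discharge = new feed + return, hence
R = M − F = 3356.0 − 560.8 = 2795.2 t/h
CL = 100·R/F = 100·2795.2/560.8 = 498.43 %

CL = 498.43 %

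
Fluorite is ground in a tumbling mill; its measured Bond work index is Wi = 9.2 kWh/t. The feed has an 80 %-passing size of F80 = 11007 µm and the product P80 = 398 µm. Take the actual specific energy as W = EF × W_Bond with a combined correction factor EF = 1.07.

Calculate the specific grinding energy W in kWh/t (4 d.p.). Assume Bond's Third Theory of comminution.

W = 10 Wi (1/√P80 − 1/√F80)  [Bond]
1/√398 = 0.050125;  1/√11007 = 0.009532
W = 10·9.2·(0.050125 − 0.009532) = 3.7346 kWh/t
Corrected W = EF·W_Bond = 1.07·3.7346 = 3.9961 kWh/t

W = 3.9961 kWh/t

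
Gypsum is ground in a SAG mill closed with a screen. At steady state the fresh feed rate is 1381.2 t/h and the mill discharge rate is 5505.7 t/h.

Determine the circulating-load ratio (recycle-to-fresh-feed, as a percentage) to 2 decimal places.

Mill node: discharge = fresh + recycle.
R = M − F = 5505.7 − 1381.2 = 4124.5 t/h
CL = 100·R/F = 100·4124.5/1381.2 = 298.62 %

CL = 298.62 %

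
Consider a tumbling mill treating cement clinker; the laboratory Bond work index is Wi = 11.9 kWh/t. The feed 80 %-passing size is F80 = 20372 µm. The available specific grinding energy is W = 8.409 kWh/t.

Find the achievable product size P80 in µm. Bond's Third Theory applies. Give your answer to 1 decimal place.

P80 = 165.8 µm

W = 10 Wi (1/√P80 − 1/√F80)  [Bond]
1/√P80 = 1/√F80 + W/(10·Wi)
  = 8.4090/(10·11.9) + 1/√20372 = 0.070664 + 0.007006 = 0.077670
P80 = (1/0.077670)² = 12.8750² = 165.76 µm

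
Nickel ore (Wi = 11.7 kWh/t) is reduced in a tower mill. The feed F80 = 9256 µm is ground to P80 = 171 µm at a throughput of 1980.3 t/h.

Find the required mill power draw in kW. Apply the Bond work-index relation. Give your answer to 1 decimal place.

P = 15309.9 kW

Bond:  W = 10 Wi (1/√P − 1/√F)
W = 10·11.7·(1/√171 − 1/√9256) = 10·11.7·(0.066078) = 7.7311 kWh/t
Power = W × throughput = 7.7311 kWh/t × 1980.3 t/h = 15309.9 kW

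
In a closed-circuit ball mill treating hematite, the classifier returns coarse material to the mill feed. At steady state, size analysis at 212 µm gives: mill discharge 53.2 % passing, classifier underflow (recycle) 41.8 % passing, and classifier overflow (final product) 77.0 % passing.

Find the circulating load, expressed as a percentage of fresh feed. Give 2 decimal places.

Two-product formula at 212 µm:
d + r·d = r·u + o → r(d−u) = o−d
r = (77.0 − 53.2)/(53.2 − 41.8) = 23.8/11.4 = 2.0877
CL = 100·r = 208.77 %

CL = 208.77 %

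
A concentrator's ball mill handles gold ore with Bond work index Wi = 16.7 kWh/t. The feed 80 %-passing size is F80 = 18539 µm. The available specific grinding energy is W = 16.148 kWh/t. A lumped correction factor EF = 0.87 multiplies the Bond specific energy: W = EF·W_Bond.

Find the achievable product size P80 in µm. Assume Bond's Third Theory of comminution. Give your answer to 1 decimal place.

W_Bond = 10·Wi·(1/√P₈₀ − 1/√F₈₀)
W_Bond = W / EF = 16.148 / 0.87 = 18.5609 kWh/t
P80^(−½) = W_Bond/(10 Wi) + F80^(−½)
  = 18.5609/(10·16.7) + 1/√18539 = 0.111143 + 0.007344 = 0.118488
P80 = (1/0.118488)² = 8.4397² = 71.23 µm

P80 = 71.2 µm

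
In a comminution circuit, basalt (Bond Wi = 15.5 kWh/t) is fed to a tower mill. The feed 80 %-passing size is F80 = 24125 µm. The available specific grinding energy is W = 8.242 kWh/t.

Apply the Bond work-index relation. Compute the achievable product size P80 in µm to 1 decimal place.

W = 10·Wi·[P80^(−½) − F80^(−½)]
P80^-0.5 = F80^-0.5 + W/(10 Wi)
  = 8.2420/(10·15.5) + 1/√24125 = 0.053174 + 0.006438 = 0.059612
P80 = (1/0.059612)² = 16.7750² = 281.40 µm

P80 = 281.4 µm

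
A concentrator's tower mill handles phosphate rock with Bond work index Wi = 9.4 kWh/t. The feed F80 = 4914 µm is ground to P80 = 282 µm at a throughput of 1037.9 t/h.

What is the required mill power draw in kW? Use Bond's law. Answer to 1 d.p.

Bond: W = 10·Wi·(1/√P80 − 1/√F80)
W = 10·9.4·(1/√282 − 1/√4914) = 10·9.4·(0.045284) = 4.2567 kWh/t
P = W·T = 4.2567·1037.9 = 4418.0 kW

P = 4418.0 kW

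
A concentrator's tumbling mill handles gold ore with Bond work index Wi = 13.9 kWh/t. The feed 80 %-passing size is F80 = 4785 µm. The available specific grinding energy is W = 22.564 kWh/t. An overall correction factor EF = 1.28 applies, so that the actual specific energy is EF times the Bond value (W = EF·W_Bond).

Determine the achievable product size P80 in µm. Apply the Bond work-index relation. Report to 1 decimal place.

P80 = 50.1 µm

W = 10 Wi / √P80 − 10 Wi / √F80
W_Bond = W / EF = 22.564 / 1.28 = 17.6281 kWh/t
1/√P80 = 1/√F80 + W_Bond/(10·Wi)
  = 17.6281/(10·13.9) + 1/√4785 = 0.126821 + 0.014456 = 0.141277
P80 = (1/0.141277)² = 7.0783² = 50.10 µm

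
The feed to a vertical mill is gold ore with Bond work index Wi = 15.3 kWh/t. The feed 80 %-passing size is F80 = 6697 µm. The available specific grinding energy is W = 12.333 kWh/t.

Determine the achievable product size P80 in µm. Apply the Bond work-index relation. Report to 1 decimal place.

W = 10 Wi / √P80 − 10 Wi / √F80
⇒ 1/√P80 = W/(10·Wi) + 1/√F80
  = 12.3330/(10·15.3) + 1/√6697 = 0.080608 + 0.012220 = 0.092828
P80 = (1/0.092828)² = 10.7727² = 116.05 µm

P80 = 116.1 µm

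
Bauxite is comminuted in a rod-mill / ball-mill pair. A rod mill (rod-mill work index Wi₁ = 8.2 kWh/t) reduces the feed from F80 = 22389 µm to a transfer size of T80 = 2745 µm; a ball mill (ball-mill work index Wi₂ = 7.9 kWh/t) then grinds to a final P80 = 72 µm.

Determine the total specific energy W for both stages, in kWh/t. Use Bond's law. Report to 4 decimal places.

W = 10 Wi / √P80 − 10 Wi / √F80
Stage 1 (22389→2745 µm, Wi₁=8.2): W₁ = 10·8.2·(0.019087 − 0.006683) = 1.0171 kWh/t
Stage 2 (2745→72 µm, Wi₂=7.9): W₂ = 10·7.9·(0.117851 − 0.019087) = 7.8024 kWh/t
W = W₁ + W₂ = 1.0171 + 7.8024 = 8.8195 kWh/t

W = 8.8195 kWh/t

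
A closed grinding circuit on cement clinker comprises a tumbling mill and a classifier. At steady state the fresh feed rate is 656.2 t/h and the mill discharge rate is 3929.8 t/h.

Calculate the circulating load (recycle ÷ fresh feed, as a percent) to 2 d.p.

Steady state: M = F + R.
R = M − F = 3929.8 − 656.2 = 3273.6 t/h
CL = 100·R/F = 100·3273.6/656.2 = 498.87 %

CL = 498.87 %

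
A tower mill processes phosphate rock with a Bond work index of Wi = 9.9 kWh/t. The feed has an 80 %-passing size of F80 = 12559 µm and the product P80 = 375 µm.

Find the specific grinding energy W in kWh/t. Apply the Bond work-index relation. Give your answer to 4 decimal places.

Bond: W = 10·Wi·(1/√P80 − 1/√F80)
1/√375 = 0.051640;  1/√12559 = 0.008923
W = 10·9.9·(0.051640 − 0.008923) = 4.2289 kWh/t

W = 4.2289 kWh/t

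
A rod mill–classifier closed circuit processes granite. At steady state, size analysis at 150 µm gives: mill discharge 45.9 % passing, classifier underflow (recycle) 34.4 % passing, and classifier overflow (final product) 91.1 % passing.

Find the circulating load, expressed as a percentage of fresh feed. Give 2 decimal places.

Let r = R/F. Size balance at 150 µm:
d + r·d = r·u + o → r(d−u) = o−d
r = (91.1 − 45.9)/(45.9 − 34.4) = 45.2/11.5 = 3.9304
CL = 100·r = 393.04 %

CL = 393.04 %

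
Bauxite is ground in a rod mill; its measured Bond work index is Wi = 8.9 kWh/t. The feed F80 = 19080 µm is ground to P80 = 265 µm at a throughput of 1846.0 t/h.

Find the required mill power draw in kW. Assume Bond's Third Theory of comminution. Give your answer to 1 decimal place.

Bond: W = 10·Wi·(1/√P80 − 1/√F80)
W = 10·8.9·(1/√265 − 1/√19080) = 10·8.9·(0.054190) = 4.8229 kWh/t
Power = W × throughput = 4.8229 kWh/t × 1846.0 t/h = 8903.1 kW

P = 8903.1 kW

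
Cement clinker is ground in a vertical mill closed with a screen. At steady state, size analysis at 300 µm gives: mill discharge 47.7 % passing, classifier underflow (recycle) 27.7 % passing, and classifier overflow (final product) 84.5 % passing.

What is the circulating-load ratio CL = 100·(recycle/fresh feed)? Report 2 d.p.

Balance %-passing 300 µm (r = R/F):
(1+r)d = ru + o → r = (o−d)/(d−u)
r = (84.5 − 47.7)/(47.7 − 27.7) = 36.8/20.0 = 1.8400
CL = 100·r = 184.00 %

CL = 184.00 %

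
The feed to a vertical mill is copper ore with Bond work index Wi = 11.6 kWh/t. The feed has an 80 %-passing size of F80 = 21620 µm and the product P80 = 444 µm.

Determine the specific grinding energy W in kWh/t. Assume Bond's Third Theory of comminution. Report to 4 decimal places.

W = 10·Wi·[P80^(−½) − F80^(−½)]
1/√444 = 0.047458;  1/√21620 = 0.006801
W = 10·11.6·(0.047458 − 0.006801) = 4.7162 kWh/t

W = 4.7162 kWh/t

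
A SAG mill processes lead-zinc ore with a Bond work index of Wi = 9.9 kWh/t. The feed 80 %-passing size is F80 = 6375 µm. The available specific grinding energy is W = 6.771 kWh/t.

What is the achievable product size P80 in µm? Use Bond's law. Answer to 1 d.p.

P80 = 152.7 µm

Bond:  W = 10 Wi (1/√P − 1/√F)
P80^-0.5 = F80^-0.5 + W/(10 Wi)
  = 6.7710/(10·9.9) + 1/√6375 = 0.068394 + 0.012524 = 0.080918
P80 = (1/0.080918)² = 12.3581² = 152.72 µm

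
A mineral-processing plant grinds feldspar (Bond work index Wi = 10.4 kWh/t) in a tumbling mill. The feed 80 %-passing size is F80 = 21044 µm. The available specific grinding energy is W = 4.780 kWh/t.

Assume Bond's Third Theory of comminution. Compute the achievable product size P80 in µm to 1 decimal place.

Bond:  W = 10 Wi (1/√P − 1/√F)
⇒ 1/√P80 = W/(10 Wi) + 1/√F80
  = 4.7800/(10·10.4) + 1/√21044 = 0.045962 + 0.006893 = 0.052855
P80 = (1/0.052855)² = 18.9197² = 357.95 µm

P80 = 358.0 µm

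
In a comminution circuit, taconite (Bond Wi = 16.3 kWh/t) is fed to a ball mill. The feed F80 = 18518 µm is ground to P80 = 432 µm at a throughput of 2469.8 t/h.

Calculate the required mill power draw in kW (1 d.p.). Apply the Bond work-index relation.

W = 10 Wi (P80^-0.5 − F80^-0.5)
W = 10·16.3·(1/√432 − 1/√18518) = 10·16.3·(0.040764) = 6.6445 kWh/t
P = W·T = 6.6445·2469.8 = 16410.6 kW

P = 16410.6 kW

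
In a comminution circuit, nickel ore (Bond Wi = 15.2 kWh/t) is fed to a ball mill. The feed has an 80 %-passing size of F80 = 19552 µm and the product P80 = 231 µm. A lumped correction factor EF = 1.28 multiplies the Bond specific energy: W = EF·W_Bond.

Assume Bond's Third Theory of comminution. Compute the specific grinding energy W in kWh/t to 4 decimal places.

W = 11.4097 kWh/t

W = 10 Wi (1/√P80 − 1/√F80)  [Bond]
1/√231 = 0.065795;  1/√19552 = 0.007152
W = 10·15.2·(0.065795 − 0.007152) = 8.9138 kWh/t
W_actual = 1.28 × 8.9138 = 11.4097 kWh/t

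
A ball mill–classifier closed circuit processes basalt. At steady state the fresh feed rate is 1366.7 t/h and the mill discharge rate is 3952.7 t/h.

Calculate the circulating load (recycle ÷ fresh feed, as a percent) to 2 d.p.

CL = 189.21 %

M = F + R at steady state, so:
R = M − F = 3952.7 − 1366.7 = 2586.0 t/h
CL = 100·R/F = 100·2586.0/1366.7 = 189.21 %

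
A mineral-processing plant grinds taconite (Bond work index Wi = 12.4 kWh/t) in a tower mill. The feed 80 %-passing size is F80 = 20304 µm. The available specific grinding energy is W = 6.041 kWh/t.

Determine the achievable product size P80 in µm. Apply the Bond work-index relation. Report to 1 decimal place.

P80 = 321.9 µm

W = 10 Wi (P80^-0.5 − F80^-0.5)
⇒ 1/√P80 = W/(10·Wi) + 1/√F80
  = 6.0410/(10·12.4) + 1/√20304 = 0.048718 + 0.007018 = 0.055736
P80 = (1/0.055736)² = 17.9418² = 321.91 µm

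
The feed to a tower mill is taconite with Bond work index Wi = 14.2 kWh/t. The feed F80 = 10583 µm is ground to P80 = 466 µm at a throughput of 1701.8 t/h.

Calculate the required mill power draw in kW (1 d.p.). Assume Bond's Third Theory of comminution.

W = 10·Wi·[P80^(−½) − F80^(−½)]
W = 10·14.2·(1/√466 − 1/√10583) = 10·14.2·(0.036603) = 5.1977 kWh/t
P = W·T = 5.1977·1701.8 = 8845.4 kW

P = 8845.4 kW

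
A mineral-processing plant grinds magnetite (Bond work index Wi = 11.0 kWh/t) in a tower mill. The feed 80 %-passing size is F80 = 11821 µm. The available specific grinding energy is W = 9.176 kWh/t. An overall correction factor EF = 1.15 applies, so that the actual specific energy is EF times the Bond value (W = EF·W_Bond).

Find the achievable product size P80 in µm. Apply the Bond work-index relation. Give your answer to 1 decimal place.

W_Bond = 10·Wi·(1/√P₈₀ − 1/√F₈₀)
W_Bond = W / EF = 9.176 / 1.15 = 7.9791 kWh/t
P80^(−½) = W_Bond/(10 Wi) + F80^(−½)
  = 7.9791/(10·11.0) + 1/√11821 = 0.072538 + 0.009198 = 0.081735
P80 = (1/0.081735)² = 12.2346² = 149.69 µm

P80 = 149.7 µm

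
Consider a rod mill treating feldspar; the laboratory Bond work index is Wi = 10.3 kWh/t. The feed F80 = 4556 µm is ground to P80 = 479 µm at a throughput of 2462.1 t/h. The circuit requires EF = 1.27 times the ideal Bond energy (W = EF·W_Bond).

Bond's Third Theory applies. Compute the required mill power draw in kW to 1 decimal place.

P = 9944.1 kW

W = 10 Wi (P80^-0.5 − F80^-0.5)
W = 10·10.3·(1/√479 − 1/√4556) = 10·10.3·(0.030876) = 3.1802 kWh/t
Apply correction: 3.1802 × 1.27 = 4.0389 kWh/t
Mill draw = 4.0389 × 2462.1 = 9944.1 kW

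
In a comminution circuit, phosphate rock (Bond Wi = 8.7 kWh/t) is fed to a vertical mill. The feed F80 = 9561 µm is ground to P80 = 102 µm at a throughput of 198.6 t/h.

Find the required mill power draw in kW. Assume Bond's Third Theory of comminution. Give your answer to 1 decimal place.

P = 1534.1 kW

W = 10 Wi (P80^-0.5 − F80^-0.5)
W = 10·8.7·(1/√102 − 1/√9561) = 10·8.7·(0.088788) = 7.7245 kWh/t
P_mill = W·ṁ = 7.7245·198.6 = 1534.1 kW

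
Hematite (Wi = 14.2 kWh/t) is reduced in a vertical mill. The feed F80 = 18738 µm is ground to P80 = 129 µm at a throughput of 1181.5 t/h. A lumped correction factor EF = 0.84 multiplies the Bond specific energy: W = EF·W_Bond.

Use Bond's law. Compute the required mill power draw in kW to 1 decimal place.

P = 11378.6 kW

W = 10 Wi (P80^-0.5 − F80^-0.5)
W = 10·14.2·(1/√129 − 1/√18738) = 10·14.2·(0.080740) = 11.4650 kWh/t
W_actual = 0.84 × 11.4650 = 9.6306 kWh/t
P_mill = W·ṁ = 9.6306·1181.5 = 11378.6 kW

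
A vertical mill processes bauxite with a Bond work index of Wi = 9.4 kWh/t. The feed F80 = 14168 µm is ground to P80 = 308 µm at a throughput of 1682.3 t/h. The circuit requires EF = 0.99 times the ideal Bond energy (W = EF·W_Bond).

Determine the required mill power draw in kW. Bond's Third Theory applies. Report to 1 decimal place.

W_Bond = 10·Wi·(1/√P₈₀ − 1/√F₈₀)
W = 10·9.4·(1/√308 − 1/√14168) = 10·9.4·(0.048579) = 4.5664 kWh/t
Corrected W = EF·W_Bond = 0.99·4.5664 = 4.5208 kWh/t
Mill draw = 4.5208 × 1682.3 = 7605.3 kW

P = 7605.3 kW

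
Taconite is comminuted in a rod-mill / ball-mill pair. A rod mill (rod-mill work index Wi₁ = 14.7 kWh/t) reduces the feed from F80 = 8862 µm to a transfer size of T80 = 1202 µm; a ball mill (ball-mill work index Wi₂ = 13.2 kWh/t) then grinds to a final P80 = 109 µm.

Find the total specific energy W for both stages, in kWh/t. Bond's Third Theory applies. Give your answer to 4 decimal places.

W = 10 Wi / √P80 − 10 Wi / √F80
Stage 1 (8862→1202 µm, Wi₁=14.7): W₁ = 10·14.7·(0.028843 − 0.010623) = 2.6785 kWh/t
Stage 2 (1202→109 µm, Wi₂=13.2): W₂ = 10·13.2·(0.095783 − 0.028843) = 8.8360 kWh/t
W = W₁ + W₂ = 2.6785 + 8.8360 = 11.5144 kWh/t

W = 11.5144 kWh/t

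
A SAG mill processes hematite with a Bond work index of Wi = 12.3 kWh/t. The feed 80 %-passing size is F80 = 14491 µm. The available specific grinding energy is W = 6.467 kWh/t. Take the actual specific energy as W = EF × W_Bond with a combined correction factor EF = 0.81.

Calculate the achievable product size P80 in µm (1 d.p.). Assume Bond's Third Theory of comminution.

P80 = 186.5 µm

W = 10 Wi / √P80 − 10 Wi / √F80
W_Bond = W / EF = 6.467 / 0.81 = 7.9840 kWh/t
⇒ 1/√P80 = W_Bond/(10·Wi) + 1/√F80
  = 7.9840/(10·12.3) + 1/√14491 = 0.064910 + 0.008307 = 0.073217
P80 = (1/0.073217)² = 13.6580² = 186.54 µm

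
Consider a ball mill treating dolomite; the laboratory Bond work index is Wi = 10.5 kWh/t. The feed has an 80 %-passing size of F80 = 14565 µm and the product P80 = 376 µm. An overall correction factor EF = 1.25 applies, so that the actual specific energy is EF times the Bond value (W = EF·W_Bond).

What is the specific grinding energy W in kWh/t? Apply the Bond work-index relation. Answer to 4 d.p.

W = 5.6812 kWh/t

Bond: W = 10·Wi·(1/√P80 − 1/√F80)
1/√376 = 0.051571;  1/√14565 = 0.008286
W = 10·10.5·(0.051571 − 0.008286) = 4.5449 kWh/t
W_actual = 1.25 × 4.5449 = 5.6812 kWh/t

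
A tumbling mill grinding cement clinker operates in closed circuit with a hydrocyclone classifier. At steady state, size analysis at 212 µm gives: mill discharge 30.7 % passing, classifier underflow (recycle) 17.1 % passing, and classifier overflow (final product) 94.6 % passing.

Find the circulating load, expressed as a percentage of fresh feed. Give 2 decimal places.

CL = 469.85 %

Balance %-passing 212 µm (r = R/F):
d + r·d = r·u + o → r(d−u) = o−d
r = (94.6 − 30.7)/(30.7 − 17.1) = 63.9/13.6 = 4.6985
CL = 100·r = 469.85 %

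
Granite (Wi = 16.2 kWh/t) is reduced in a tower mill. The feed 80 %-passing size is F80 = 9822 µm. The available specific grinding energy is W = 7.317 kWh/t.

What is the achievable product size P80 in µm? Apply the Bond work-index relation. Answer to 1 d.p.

P80 = 327.5 µm

W = 10 Wi / √P80 − 10 Wi / √F80
P80^(−½) = W/(10 Wi) + F80^(−½)
  = 7.3170/(10·16.2) + 1/√9822 = 0.045167 + 0.010090 = 0.055257
P80 = (1/0.055257)² = 18.0973² = 327.51 µm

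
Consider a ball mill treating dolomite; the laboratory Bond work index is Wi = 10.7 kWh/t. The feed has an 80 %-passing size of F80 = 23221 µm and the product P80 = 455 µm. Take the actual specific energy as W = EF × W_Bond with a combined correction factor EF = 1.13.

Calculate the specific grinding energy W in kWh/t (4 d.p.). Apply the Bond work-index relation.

W = 4.8749 kWh/t

W_Bond = 10·Wi·(1/√P₈₀ − 1/√F₈₀)
1/√455 = 0.046881;  1/√23221 = 0.006562
W = 10·10.7·(0.046881 − 0.006562) = 4.3141 kWh/t
W_actual = 1.13 × 4.3141 = 4.8749 kWh/t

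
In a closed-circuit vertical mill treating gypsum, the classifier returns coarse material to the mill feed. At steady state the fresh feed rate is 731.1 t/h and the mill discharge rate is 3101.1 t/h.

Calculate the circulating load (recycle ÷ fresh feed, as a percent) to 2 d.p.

CL = 324.17 %

Discharge = new feed + return, hence
R = M − F = 3101.1 − 731.1 = 2370.0 t/h
CL = 100·R/F = 100·2370.0/731.1 = 324.17 %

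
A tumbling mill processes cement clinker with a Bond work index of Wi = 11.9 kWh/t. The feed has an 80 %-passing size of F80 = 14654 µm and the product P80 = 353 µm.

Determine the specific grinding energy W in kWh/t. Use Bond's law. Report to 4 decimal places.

W = 5.3507 kWh/t

W = 10 Wi / √P80 − 10 Wi / √F80
1/√353 = 0.053225;  1/√14654 = 0.008261
W = 10·11.9·(0.053225 − 0.008261) = 5.3507 kWh/t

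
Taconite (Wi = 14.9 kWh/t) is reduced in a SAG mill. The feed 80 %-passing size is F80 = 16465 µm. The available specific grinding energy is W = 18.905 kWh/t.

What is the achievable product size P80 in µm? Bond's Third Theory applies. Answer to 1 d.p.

W = 10 Wi (P80^-0.5 − F80^-0.5)
⇒ 1/√P80 = W/(10·Wi) + 1/√F80
  = 18.9050/(10·14.9) + 1/√16465 = 0.126879 + 0.007793 = 0.134672
P80 = (1/0.134672)² = 7.4254² = 55.14 µm

P80 = 55.1 µm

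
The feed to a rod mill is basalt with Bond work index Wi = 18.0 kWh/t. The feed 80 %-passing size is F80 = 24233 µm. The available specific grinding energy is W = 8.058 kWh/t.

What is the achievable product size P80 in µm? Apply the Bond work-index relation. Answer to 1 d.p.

Bond: W = 10·Wi·(1/√P80 − 1/√F80)
1/√P80 = 1/√F80 + W/(10·Wi)
  = 8.0580/(10·18.0) + 1/√24233 = 0.044767 + 0.006424 = 0.051191
P80 = (1/0.051191)² = 19.5349² = 381.61 µm

P80 = 381.6 µm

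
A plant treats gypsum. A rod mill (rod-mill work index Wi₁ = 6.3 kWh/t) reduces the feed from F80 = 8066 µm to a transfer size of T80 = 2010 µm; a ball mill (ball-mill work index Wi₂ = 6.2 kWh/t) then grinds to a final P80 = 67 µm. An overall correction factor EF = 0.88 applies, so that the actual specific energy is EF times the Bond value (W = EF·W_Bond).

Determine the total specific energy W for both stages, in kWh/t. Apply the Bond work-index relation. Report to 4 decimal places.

W_Bond = 10·Wi·(1/√P₈₀ − 1/√F₈₀)
Stage 1 (8066→2010 µm, Wi₁=6.3): W₁ = 10·6.3·(0.022305 − 0.011135) = 0.7037 kWh/t
Stage 2 (2010→67 µm, Wi₂=6.2): W₂ = 10·6.2·(0.122169 − 0.022305) = 6.1916 kWh/t
W = W₁ + W₂ = 0.7037 + 6.1916 = 6.8953 kWh/t
Apply correction: 6.8953 × 0.88 = 6.0679 kWh/t

W = 6.0679 kWh/t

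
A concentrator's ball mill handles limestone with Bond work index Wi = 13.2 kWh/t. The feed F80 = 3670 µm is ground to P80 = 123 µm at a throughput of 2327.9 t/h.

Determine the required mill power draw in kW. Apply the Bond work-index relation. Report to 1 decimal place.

Bond: W = 10·Wi·(1/√P80 − 1/√F80)
W = 10·13.2·(1/√123 − 1/√3670) = 10·13.2·(0.073660) = 9.7231 kWh/t
Mill draw = 9.7231 × 2327.9 = 22634.5 kW

P = 22634.5 kW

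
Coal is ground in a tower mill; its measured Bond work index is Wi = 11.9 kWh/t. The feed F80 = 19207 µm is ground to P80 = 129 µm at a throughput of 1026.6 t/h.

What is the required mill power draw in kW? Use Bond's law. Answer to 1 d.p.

P = 9874.6 kW

W = 10·Wi·[P80^(−½) − F80^(−½)]
W = 10·11.9·(1/√129 − 1/√19207) = 10·11.9·(0.080830) = 9.6187 kWh/t
Mill draw = 9.6187 × 1026.6 = 9874.6 kW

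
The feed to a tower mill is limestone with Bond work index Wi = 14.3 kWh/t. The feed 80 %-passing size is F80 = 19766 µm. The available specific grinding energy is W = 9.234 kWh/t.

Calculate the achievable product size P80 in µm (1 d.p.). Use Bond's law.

W = 10·Wi·(P80^(-½) − F80^(-½))
⇒ 1/√P80 = W/(10·Wi) + 1/√F80
  = 9.2340/(10·14.3) + 1/√19766 = 0.064573 + 0.007113 = 0.071686
P80 = (1/0.071686)² = 13.9497² = 194.59 µm

P80 = 194.6 µm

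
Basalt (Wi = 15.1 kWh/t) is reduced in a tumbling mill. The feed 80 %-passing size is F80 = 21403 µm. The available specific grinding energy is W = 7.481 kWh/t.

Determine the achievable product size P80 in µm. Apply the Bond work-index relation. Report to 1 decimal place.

Bond:  W = 10 Wi (1/√P − 1/√F)
⇒ 1/√P80 = W/(10 Wi) + 1/√F80
  = 7.4810/(10·15.1) + 1/√21403 = 0.049543 + 0.006835 = 0.056378
P80 = (1/0.056378)² = 17.7373² = 314.61 µm

P80 = 314.6 µm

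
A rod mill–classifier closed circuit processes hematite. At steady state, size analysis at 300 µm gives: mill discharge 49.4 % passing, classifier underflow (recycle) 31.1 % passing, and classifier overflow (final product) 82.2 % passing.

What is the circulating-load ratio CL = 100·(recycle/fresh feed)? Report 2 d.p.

Mass balance on the −300 µm fraction:
(1+r)·d = r·u + o ⇒ r = (o−d)/(d−u)
r = (82.2 − 49.4)/(49.4 − 31.1) = 32.8/18.3 = 1.7923
CL = 100·r = 179.23 %

CL = 179.23 %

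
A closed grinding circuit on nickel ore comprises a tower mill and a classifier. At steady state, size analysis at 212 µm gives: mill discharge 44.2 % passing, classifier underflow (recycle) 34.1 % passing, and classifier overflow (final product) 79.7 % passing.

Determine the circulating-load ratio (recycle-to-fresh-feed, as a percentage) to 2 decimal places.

Two-product formula at 212 µm:
(1+r)·d = r·u + o ⇒ r = (o−d)/(d−u)
r = (79.7 − 44.2)/(44.2 − 34.1) = 35.5/10.1 = 3.5149
CL = 100·r = 351.49 %

CL = 351.49 %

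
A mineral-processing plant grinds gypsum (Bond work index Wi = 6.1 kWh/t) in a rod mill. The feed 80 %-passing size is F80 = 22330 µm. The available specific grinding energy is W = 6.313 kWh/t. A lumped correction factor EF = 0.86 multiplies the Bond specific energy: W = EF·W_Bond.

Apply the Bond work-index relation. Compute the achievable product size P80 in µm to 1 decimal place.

P80 = 62.0 µm

Bond:  W = 10 Wi (1/√P − 1/√F)
W_Bond = W / EF = 6.313 / 0.86 = 7.3407 kWh/t
P80^-0.5 = F80^-0.5 + W_Bond/(10 Wi)
  = 7.3407/(10·6.1) + 1/√22330 = 0.120339 + 0.006692 = 0.127031
P80 = (1/0.127031)² = 7.8721² = 61.97 µm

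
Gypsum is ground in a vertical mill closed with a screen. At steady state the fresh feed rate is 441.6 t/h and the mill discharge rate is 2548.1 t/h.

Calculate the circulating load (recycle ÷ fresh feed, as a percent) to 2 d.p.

M = F + R at steady state, so:
R = M − F = 2548.1 − 441.6 = 2106.5 t/h
CL = 100·R/F = 100·2106.5/441.6 = 477.02 %

CL = 477.02 %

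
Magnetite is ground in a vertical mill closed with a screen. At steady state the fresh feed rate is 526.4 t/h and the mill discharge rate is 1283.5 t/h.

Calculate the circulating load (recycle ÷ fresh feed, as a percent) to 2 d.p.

Steady state: M = F + R.
R = M − F = 1283.5 − 526.4 = 757.1 t/h
CL = 100·R/F = 100·757.1/526.4 = 143.83 %

CL = 143.83 %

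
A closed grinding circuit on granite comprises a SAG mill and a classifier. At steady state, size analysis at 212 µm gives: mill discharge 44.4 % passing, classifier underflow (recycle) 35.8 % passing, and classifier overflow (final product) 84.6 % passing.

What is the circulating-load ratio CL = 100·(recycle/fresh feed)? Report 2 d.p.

CL = 467.44 %

Let r = R/F. Size balance at 212 µm:
(1+r)·d = r·u + o ⇒ r = (o−d)/(d−u)
r = (84.6 − 44.4)/(44.4 − 35.8) = 40.2/8.6 = 4.6744
CL = 100·r = 467.44 %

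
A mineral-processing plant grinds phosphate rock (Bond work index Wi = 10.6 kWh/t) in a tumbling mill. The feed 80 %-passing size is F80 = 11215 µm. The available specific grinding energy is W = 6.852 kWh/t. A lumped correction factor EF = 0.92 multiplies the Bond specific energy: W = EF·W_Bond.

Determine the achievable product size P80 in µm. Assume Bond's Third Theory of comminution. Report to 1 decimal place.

W = 10 Wi / √P80 − 10 Wi / √F80
W_Bond = W / EF = 6.852 / 0.92 = 7.4478 kWh/t
⇒ 1/√P80 = W_Bond/(10 Wi) + 1/√F80
  = 7.4478/(10·10.6) + 1/√11215 = 0.070263 + 0.009443 = 0.079705
P80 = (1/0.079705)² = 12.5462² = 157.41 µm

P80 = 157.4 µm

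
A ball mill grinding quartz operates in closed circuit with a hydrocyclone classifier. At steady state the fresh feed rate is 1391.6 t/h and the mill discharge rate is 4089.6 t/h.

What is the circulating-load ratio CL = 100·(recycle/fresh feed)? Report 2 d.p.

CL = 193.88 %

Steady state: M = F + R.
R = M − F = 4089.6 − 1391.6 = 2698.0 t/h
CL = 100·R/F = 100·2698.0/1391.6 = 193.88 %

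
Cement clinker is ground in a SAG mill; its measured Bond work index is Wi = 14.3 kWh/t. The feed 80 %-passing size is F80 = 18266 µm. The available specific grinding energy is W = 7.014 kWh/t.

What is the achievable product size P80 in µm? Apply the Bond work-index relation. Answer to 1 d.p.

P80 = 313.8 µm

W = 10 Wi (1/√P80 − 1/√F80)  [Bond]
P80^(−½) = W/(10 Wi) + F80^(−½)
  = 7.0140/(10·14.3) + 1/√18266 = 0.049049 + 0.007399 = 0.056448
P80 = (1/0.056448)² = 17.7154² = 313.84 µm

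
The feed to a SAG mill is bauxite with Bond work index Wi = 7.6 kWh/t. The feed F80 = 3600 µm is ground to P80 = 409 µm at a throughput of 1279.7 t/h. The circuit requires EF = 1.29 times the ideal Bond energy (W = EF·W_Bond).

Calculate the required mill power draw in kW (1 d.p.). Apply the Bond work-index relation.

Bond: W = 10·Wi·(1/√P80 − 1/√F80)
W = 10·7.6·(1/√409 − 1/√3600) = 10·7.6·(0.032780) = 2.4913 kWh/t
W_actual = 1.29 × 2.4913 = 3.2138 kWh/t
Mill draw = 3.2138 × 1279.7 = 4112.7 kW

P = 4112.7 kW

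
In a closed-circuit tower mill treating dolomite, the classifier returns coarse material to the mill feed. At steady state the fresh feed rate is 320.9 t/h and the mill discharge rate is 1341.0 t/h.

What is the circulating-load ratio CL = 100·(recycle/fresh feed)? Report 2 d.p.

Mill node: discharge = fresh + recycle.
R = M − F = 1341.0 − 320.9 = 1020.1 t/h
CL = 100·R/F = 100·1020.1/320.9 = 317.89 %

CL = 317.89 %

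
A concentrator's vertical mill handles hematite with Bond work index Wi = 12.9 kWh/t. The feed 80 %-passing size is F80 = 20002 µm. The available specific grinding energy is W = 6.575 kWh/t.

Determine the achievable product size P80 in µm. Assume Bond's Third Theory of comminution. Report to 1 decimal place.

Bond: W = 10·Wi·(1/√P80 − 1/√F80)
⇒ 1/√P80 = W/(10 Wi) + 1/√F80
  = 6.5750/(10·12.9) + 1/√20002 = 0.050969 + 0.007071 = 0.058040
P80 = (1/0.058040)² = 17.2296² = 296.86 µm

P80 = 296.9 µm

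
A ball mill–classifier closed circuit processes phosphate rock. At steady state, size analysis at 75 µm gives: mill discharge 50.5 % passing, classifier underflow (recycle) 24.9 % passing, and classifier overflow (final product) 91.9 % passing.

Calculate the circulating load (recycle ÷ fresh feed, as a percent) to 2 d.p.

CL = 161.72 %

Let r = R/F. Size balance at 75 µm:
(1+r)·d = r·u + o ⇒ r = (o−d)/(d−u)
r = (91.9 − 50.5)/(50.5 − 24.9) = 41.4/25.6 = 1.6172
CL = 100·r = 161.72 %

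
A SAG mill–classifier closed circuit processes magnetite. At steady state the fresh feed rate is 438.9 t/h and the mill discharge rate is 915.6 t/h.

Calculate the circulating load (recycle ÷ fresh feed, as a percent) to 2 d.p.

CL = 108.61 %

M = F + R at steady state, so:
R = M − F = 915.6 − 438.9 = 476.7 t/h
CL = 100·R/F = 100·476.7/438.9 = 108.61 %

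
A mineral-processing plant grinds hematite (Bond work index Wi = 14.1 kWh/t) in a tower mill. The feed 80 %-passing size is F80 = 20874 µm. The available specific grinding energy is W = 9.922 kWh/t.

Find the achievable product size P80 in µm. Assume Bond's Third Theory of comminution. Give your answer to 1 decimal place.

Bond:  W = 10 Wi (1/√P − 1/√F)
P80^-0.5 = F80^-0.5 + W/(10 Wi)
  = 9.9220/(10·14.1) + 1/√20874 = 0.070369 + 0.006921 = 0.077290
P80 = (1/0.077290)² = 12.9382² = 167.40 µm

P80 = 167.4 µm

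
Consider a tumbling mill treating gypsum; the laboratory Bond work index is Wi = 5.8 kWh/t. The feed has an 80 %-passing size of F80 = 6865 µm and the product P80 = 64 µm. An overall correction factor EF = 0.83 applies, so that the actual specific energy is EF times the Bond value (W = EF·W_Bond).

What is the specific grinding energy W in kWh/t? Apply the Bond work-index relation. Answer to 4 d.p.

W = 5.4365 kWh/t

W = 10·Wi·(P80^(-½) − F80^(-½))
1/√64 = 0.125000;  1/√6865 = 0.012069
W = 10·5.8·(0.125000 − 0.012069) = 6.5500 kWh/t
With EF = 0.83: W = 6.5500·0.83 = 5.4365 kWh/t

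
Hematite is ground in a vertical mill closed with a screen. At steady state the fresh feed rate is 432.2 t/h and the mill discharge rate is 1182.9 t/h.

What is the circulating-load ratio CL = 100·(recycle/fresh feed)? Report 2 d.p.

Steady state: M = F + R.
R = M − F = 1182.9 − 432.2 = 750.7 t/h
CL = 100·R/F = 100·750.7/432.2 = 173.69 %

CL = 173.69 %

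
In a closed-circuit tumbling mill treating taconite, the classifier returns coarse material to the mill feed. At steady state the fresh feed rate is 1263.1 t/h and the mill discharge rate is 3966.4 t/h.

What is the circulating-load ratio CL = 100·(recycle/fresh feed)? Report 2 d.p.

M = F + R at steady state, so:
R = M − F = 3966.4 − 1263.1 = 2703.3 t/h
CL = 100·R/F = 100·2703.3/1263.1 = 214.02 %

CL = 214.02 %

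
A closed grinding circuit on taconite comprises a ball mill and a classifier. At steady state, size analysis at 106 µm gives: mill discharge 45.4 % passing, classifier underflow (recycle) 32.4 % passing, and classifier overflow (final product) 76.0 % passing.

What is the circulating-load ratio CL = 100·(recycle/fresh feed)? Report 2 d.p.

Mass balance on the −106 µm fraction:
r = (o − d)/(d − u)
r = (76.0 − 45.4)/(45.4 − 32.4) = 30.6/13.0 = 2.3538
CL = 100·r = 235.38 %

CL = 235.38 %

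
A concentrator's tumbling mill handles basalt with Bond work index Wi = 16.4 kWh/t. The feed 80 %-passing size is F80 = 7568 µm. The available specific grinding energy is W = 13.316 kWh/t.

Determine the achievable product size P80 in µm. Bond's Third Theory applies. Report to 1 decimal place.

W = 10·Wi·[P80^(−½) − F80^(−½)]
P80^(−½) = W/(10 Wi) + F80^(−½)
  = 13.3160/(10·16.4) + 1/√7568 = 0.081195 + 0.011495 = 0.092690
P80 = (1/0.092690)² = 10.7886² = 116.39 µm

P80 = 116.4 µm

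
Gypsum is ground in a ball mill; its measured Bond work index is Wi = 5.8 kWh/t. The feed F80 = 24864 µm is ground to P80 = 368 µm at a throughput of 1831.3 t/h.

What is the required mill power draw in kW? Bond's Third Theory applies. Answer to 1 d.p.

W = 10 Wi (1/√P80 − 1/√F80)  [Bond]
W = 10·5.8·(1/√368 − 1/√24864) = 10·5.8·(0.045787) = 2.6556 kWh/t
P_mill = W·ṁ = 2.6556·1831.3 = 4863.3 kW

P = 4863.3 kW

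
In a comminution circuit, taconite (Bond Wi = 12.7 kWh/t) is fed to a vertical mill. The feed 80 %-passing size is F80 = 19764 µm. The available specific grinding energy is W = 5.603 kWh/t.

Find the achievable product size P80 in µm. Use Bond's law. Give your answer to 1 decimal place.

P80 = 381.0 µm

W = 10 Wi (P80^-0.5 − F80^-0.5)
P80^(−½) = W/(10 Wi) + F80^(−½)
  = 5.6030/(10·12.7) + 1/√19764 = 0.044118 + 0.007113 = 0.051231
P80 = (1/0.051231)² = 19.5193² = 381.00 µm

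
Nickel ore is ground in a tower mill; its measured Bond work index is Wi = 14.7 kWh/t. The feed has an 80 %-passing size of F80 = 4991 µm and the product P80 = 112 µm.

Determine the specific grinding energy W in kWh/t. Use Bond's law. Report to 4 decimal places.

W = 11.8094 kWh/t

W = 10 Wi / √P80 − 10 Wi / √F80
1/√112 = 0.094491;  1/√4991 = 0.014155
W = 10·14.7·(0.094491 − 0.014155) = 11.8094 kWh/t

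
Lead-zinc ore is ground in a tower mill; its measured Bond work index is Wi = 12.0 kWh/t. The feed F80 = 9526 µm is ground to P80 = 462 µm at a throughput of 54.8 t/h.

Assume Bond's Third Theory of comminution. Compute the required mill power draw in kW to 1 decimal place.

W = 10 Wi (P80^-0.5 − F80^-0.5)
W = 10·12.0·(1/√462 − 1/√9526) = 10·12.0·(0.036278) = 4.3534 kWh/t
P_mill = W·ṁ = 4.3534·54.8 = 238.6 kW

P = 238.6 kW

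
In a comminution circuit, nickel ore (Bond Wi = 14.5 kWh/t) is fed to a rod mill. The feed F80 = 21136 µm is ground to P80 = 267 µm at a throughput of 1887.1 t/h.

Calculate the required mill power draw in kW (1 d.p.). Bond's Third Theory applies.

P = 14863.7 kW

W_Bond = 10·Wi·(1/√P₈₀ − 1/√F₈₀)
W = 10·14.5·(1/√267 − 1/√21136) = 10·14.5·(0.054321) = 7.8765 kWh/t
P = W·T = 7.8765·1887.1 = 14863.7 kW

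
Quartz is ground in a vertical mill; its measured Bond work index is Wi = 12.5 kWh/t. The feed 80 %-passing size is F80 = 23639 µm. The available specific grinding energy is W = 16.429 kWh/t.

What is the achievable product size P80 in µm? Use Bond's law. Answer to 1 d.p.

W = 10 Wi (P80^-0.5 − F80^-0.5)
⇒ 1/√P80 = W/(10·Wi) + 1/√F80
  = 16.4290/(10·12.5) + 1/√23639 = 0.131432 + 0.006504 = 0.137936
P80 = (1/0.137936)² = 7.2497² = 52.56 µm

P80 = 52.6 µm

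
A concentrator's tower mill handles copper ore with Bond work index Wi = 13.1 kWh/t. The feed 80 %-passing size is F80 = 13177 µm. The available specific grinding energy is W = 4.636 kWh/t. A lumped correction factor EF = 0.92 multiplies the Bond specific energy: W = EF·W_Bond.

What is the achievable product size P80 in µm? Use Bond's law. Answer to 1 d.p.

W = 10 Wi (1/√P80 − 1/√F80)  [Bond]
W_Bond = W / EF = 4.636 / 0.92 = 5.0391 kWh/t
⇒ 1/√P80 = W_Bond/(10 Wi) + 1/√F80
  = 5.0391/(10·13.1) + 1/√13177 = 0.038467 + 0.008711 = 0.047178
P80 = (1/0.047178)² = 21.1963² = 449.28 µm

P80 = 449.3 µm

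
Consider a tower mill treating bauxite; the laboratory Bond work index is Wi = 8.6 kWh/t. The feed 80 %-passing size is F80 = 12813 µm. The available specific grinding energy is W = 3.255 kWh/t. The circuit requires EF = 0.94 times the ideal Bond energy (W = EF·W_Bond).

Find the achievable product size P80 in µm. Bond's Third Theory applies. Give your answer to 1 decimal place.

W_Bond = 10·Wi·(1/√P₈₀ − 1/√F₈₀)
W_Bond = W / EF = 3.255 / 0.94 = 3.4628 kWh/t
⇒ 1/√P80 = W_Bond/(10·Wi) + 1/√F80
  = 3.4628/(10·8.6) + 1/√12813 = 0.040265 + 0.008834 = 0.049099
P80 = (1/0.049099)² = 20.3670² = 414.81 µm

P80 = 414.8 µm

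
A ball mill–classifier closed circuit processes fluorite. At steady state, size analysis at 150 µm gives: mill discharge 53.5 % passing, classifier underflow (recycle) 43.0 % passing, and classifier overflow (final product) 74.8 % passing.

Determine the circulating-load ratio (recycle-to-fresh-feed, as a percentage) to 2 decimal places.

Classifier node, passing 150 µm:
(1+r)·d = r·u + o ⇒ r = (o−d)/(d−u)
r = (74.8 − 53.5)/(53.5 − 43.0) = 21.3/10.5 = 2.0286
CL = 100·r = 202.86 %

CL = 202.86 %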